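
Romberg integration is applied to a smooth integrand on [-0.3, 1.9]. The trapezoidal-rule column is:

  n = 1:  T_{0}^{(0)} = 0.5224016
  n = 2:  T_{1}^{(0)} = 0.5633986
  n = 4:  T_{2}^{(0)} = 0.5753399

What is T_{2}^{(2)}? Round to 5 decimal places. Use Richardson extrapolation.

Richardson extrapolation on the trapezoidal column (denominator 4−1=3):
T_{1}^{(1)} = (4·0.5633986 − 0.5224016) / 3 = 0.5770643
T_{2}^{(1)} = (4·0.5753399 − 0.5633986) / 3 = 0.5793203
T_{2}^{(2)} = (16·0.5793203 − 0.5770643) / 15 = 0.5794707

0.57947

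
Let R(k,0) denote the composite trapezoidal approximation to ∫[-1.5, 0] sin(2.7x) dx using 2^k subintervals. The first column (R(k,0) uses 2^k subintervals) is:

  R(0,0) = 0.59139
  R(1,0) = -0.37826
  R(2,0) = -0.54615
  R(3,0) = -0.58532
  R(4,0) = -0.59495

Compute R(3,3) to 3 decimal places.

-0.598

Richardson extrapolation on the trapezoidal column (denominator 4−1=3):
R(1,1) = -0.37826 + (-0.37826 − 0.59139)/3 = -0.70148
R(2,1) = (4·(-0.54615) − (-0.37826)) / 3 = -0.60211
R(3,1) = (4·(-0.58532) − (-0.54615)) / 3 = -0.59838
R(2,2) = -0.60211 + (-0.60211 − (-0.70148))/15 = -0.59549
R(3,2) = -0.59838 + (-0.59838 − (-0.60211))/15 = -0.59813
R(3,3) = (64·(-0.59813) − (-0.59549)) / 63 = -0.59817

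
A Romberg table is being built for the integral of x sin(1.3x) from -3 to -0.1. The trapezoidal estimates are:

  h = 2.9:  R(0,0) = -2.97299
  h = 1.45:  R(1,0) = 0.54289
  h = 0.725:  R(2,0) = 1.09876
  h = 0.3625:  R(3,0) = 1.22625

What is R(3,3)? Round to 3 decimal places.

R(1,1) = 0.54289 + (0.54289 − (-2.97299))/3 = 1.71485
R(2,1) = 1.09876 + (1.09876 − 0.54289)/3 = 1.28405
R(3,1) = (4·1.22625 − 1.09876) / 3 = 1.26875
R(2,2) = (16·1.28405 − 1.71485) / 15 = 1.25533
R(3,2) = (16·1.26875 − 1.28405) / 15 = 1.26773
R(3,3) = 1.26773 + (1.26773 − 1.25533)/63 = 1.26793

1.268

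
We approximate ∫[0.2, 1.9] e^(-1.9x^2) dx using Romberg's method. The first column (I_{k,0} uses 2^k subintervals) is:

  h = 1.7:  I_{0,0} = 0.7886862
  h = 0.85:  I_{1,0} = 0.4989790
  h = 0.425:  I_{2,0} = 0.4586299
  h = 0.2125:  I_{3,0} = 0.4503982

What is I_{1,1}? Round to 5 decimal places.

I_{1,1} = 0.4989790 + (0.4989790 − 0.7886862)/3 = 0.4024099

0.40241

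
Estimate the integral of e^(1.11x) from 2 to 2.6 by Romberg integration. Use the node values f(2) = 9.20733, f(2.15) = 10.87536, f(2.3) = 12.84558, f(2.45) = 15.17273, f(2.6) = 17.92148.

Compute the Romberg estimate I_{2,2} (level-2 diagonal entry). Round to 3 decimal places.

I_{0,0} (trapezoid, 1 panel, h=0.6000): 8.13864
I_{1,0} (trapezoid, 2 panels, h=0.3000): 7.92300
I_{2,0} (trapezoid, 4 panels, h=0.1500): 7.86871
I_{1,1} = 7.92300 + (7.92300 − 8.13864)/3 = 7.85112
I_{2,1} = 7.86871 + (7.86871 − 7.92300)/3 = 7.85061
I_{2,2} = 7.85061 + (7.85061 − 7.85112)/15 = 7.85058

7.851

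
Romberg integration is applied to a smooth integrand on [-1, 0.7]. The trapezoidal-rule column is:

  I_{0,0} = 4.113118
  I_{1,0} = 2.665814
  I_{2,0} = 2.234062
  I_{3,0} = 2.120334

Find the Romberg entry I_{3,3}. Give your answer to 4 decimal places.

I_{1,1} = 2.665814 + (2.665814 − 4.113118)/3 = 2.183379
I_{2,1} = 2.234062 + (2.234062 − 2.665814)/3 = 2.090145
I_{3,1} = 2.120334 + (2.120334 − 2.234062)/3 = 2.082425
I_{2,2} = (16·2.090145 − 2.183379) / 15 = 2.083929
I_{3,2} = (16·2.082425 − 2.090145) / 15 = 2.081910
I_{3,3} = 2.081910 + (2.081910 − 2.083929)/63 = 2.081878

2.0819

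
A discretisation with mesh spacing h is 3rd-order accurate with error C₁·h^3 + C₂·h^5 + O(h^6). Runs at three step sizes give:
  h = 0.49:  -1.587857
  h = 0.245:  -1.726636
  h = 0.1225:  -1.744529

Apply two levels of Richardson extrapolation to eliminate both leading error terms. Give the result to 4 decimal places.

-1.7471

First eliminate the h^3 term (factor 2^3 = 8):
  B₁ = (8·(-1.726636) − (-1.587857))/7 = -1.746462
  B₂ = (8·(-1.744529) − (-1.726636))/7 = -1.747085
Then eliminate the h^5 term (factor 2^5 = 32):
  (32·(-1.747085) − (-1.746462))/31 = -1.747105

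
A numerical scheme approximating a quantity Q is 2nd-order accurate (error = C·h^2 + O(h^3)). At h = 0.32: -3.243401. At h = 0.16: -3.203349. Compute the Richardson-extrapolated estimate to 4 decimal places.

Extrapolated value = (4·A(h/2) − A(h)) / (4 − 1)
= (4·(-3.203349) − (-3.243401)) / 3
= -9.569995 / 3 = -3.189998

-3.1900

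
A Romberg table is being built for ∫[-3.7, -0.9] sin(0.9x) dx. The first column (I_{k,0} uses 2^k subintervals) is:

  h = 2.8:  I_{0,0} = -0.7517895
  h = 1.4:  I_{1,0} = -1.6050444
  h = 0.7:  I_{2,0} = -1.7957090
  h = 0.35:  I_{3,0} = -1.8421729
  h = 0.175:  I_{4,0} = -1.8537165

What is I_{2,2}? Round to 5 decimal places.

-1.85725

Richardson extrapolation on the trapezoidal column (denominator 4−1=3):
I_{1,1} = -1.6050444 + (-1.6050444 − (-0.7517895))/3 = -1.8894627
I_{2,1} = -1.7957090 + (-1.7957090 − (-1.6050444))/3 = -1.8592639
I_{2,2} = (16·(-1.8592639) − (-1.8894627)) / 15 = -1.8572506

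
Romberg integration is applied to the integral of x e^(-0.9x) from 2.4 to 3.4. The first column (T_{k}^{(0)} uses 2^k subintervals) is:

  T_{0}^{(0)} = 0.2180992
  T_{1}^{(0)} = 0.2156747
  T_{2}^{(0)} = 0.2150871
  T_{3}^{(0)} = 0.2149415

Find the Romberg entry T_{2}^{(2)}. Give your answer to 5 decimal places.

Richardson extrapolation on the trapezoidal column (denominator 4−1=3):
T_{1}^{(1)} = 0.2156747 + (0.2156747 − 0.2180992)/3 = 0.2148665
T_{2}^{(1)} = (4·0.2150871 − 0.2156747) / 3 = 0.2148912
T_{2}^{(2)} = 0.2148912 + (0.2148912 − 0.2148665)/15 = 0.2148928

0.21489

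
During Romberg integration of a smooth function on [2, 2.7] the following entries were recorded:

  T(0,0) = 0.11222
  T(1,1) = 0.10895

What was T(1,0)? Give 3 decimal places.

From T(1,1) = (4·T(1,0) − T(0,0))/3, solve for T(1,0):
4·T(1,0) = 3·0.10895 + 0.11222 = 0.43907
T(1,0) = 0.10977

0.110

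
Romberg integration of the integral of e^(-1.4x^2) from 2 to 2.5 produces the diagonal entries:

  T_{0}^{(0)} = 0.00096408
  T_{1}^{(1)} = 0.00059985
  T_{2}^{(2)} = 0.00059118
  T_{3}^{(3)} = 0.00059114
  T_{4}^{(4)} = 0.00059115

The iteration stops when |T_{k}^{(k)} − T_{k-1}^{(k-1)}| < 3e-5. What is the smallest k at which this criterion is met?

|T_{1}^{(1)} − T_{0}^{(0)}| = 0.00036423 ≥ 3e-5
|T_{2}^{(2)} − T_{1}^{(1)}| = 0.00000867 < 3e-5

k = 2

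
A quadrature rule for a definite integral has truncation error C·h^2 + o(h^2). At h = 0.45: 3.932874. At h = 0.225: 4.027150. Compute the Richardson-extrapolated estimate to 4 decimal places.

4.0586

Extrapolated value = (4·A(h/2) − A(h)) / (4 − 1)
= (4·4.027150 − 3.932874) / 3
= 12.175726 / 3 = 4.058575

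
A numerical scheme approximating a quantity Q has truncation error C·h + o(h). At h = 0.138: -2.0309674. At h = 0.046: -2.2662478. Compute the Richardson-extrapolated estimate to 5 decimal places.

The leading error scales as h; refining by a factor of 3 reduces it by 3^1 = 3.
Extrapolated value = (3·A(h/3) − A(h)) / (3 − 1)
= (3·(-2.2662478) − (-2.0309674)) / 2
= -4.7677760 / 2 = -2.3838880

-2.38389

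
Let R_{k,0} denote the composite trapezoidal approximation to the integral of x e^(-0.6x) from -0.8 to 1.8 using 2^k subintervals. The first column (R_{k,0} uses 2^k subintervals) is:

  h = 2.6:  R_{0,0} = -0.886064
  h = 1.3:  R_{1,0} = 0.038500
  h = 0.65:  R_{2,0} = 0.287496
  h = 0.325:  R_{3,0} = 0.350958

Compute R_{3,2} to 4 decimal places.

0.3722

R_{2,1} = 0.287496 + (0.287496 − 0.038500)/3 = 0.370495
R_{3,1} = (4·0.350958 − 0.287496) / 3 = 0.372112
R_{3,2} = 0.372112 + (0.372112 − 0.370495)/15 = 0.372220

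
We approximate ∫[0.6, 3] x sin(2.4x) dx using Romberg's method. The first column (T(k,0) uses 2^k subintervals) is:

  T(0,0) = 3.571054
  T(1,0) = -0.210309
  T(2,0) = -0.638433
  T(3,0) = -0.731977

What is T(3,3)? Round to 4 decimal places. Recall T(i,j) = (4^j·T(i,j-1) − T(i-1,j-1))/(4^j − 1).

-0.7624

T(1,1) = (4·(-0.210309) − 3.571054) / 3 = -1.470763
T(2,1) = -0.638433 + (-0.638433 − (-0.210309))/3 = -0.781141
T(3,1) = -0.731977 + (-0.731977 − (-0.638433))/3 = -0.763158
T(2,2) = (16·(-0.781141) − (-1.470763)) / 15 = -0.735166
T(3,2) = -0.763158 + (-0.763158 − (-0.781141))/15 = -0.761959
T(3,3) = -0.761959 + (-0.761959 − (-0.735166))/63 = -0.762384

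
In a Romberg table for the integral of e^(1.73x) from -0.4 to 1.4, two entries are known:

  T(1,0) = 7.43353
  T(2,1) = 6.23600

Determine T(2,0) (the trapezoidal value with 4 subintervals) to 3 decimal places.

6.535

From T(2,1) = (4·T(2,0) − T(1,0))/3, solve for T(2,0):
4·T(2,0) = 3·6.23600 + 7.43353 = 26.14153
T(2,0) = 6.53538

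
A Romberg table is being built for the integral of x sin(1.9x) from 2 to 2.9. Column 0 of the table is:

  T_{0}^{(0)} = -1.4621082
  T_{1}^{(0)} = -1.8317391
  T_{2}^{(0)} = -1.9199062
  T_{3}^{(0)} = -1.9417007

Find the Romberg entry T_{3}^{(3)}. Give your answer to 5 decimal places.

-1.94894

T_{1}^{(1)} = -1.8317391 + (-1.8317391 − (-1.4621082))/3 = -1.9549494
T_{2}^{(1)} = (4·(-1.9199062) − (-1.8317391)) / 3 = -1.9492952
T_{3}^{(1)} = -1.9417007 + (-1.9417007 − (-1.9199062))/3 = -1.9489655
T_{2}^{(2)} = -1.9492952 + (-1.9492952 − (-1.9549494))/15 = -1.9489183
T_{3}^{(2)} = (16·(-1.9489655) − (-1.9492952)) / 15 = -1.9489435
T_{3}^{(3)} = -1.9489435 + (-1.9489435 − (-1.9489183))/63 = -1.9489439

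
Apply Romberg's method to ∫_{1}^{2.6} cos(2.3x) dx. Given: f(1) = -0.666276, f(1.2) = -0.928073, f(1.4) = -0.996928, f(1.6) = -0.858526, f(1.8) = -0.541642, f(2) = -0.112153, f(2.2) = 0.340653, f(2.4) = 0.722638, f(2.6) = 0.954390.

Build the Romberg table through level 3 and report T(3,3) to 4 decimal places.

-0.4540

T(0,0) (trapezoid, 1 panel, h=1.6000): 0.230491
T(1,0) (trapezoid, 2 panels, h=0.8000): -0.318068
T(2,0) (trapezoid, 4 panels, h=0.4000): -0.421544
T(3,0) (trapezoid, 8 panels, h=0.2000): -0.445995
T(1,1) = -0.318068 + (-0.318068 − 0.230491)/3 = -0.500921
T(2,1) = -0.421544 + (-0.421544 − (-0.318068))/3 = -0.456036
T(3,1) = -0.445995 + (-0.445995 − (-0.421544))/3 = -0.454145
T(2,2) = -0.456036 + (-0.456036 − (-0.500921))/15 = -0.453044
T(3,2) = -0.454145 + (-0.454145 − (-0.456036))/15 = -0.454019
T(3,3) = -0.454019 + (-0.454019 − (-0.453044))/63 = -0.454034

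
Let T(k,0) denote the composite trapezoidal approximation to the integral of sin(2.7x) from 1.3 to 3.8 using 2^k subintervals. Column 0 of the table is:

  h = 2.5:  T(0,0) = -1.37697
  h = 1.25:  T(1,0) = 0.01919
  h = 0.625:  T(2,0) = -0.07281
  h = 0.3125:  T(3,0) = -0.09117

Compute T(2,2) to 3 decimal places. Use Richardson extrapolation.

-0.143

T(1,1) = 0.01919 + (0.01919 − (-1.37697))/3 = 0.48458
T(2,1) = -0.07281 + (-0.07281 − 0.01919)/3 = -0.10348
T(2,2) = -0.10348 + (-0.10348 − 0.48458)/15 = -0.14268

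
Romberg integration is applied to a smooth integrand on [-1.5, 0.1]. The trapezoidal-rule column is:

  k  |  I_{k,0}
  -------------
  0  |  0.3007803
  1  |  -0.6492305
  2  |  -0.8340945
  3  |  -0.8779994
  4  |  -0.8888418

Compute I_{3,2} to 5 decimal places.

Richardson extrapolation on the trapezoidal column (denominator 4−1=3):
I_{2,1} = (4·(-0.8340945) − (-0.6492305)) / 3 = -0.8957158
I_{3,1} = (4·(-0.8779994) − (-0.8340945)) / 3 = -0.8926344
I_{3,2} = -0.8926344 + (-0.8926344 − (-0.8957158))/15 = -0.8924290

-0.89243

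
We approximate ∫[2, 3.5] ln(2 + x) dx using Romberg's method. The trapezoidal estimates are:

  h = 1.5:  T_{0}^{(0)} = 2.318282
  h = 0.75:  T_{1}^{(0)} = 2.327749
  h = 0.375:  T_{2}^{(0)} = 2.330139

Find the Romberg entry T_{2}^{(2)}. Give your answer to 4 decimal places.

2.3309

Richardson extrapolation on the trapezoidal column (denominator 4−1=3):
T_{1}^{(1)} = (4·2.327749 − 2.318282) / 3 = 2.330905
T_{2}^{(1)} = 2.330139 + (2.330139 − 2.327749)/3 = 2.330936
T_{2}^{(2)} = 2.330936 + (2.330936 − 2.330905)/15 = 2.330938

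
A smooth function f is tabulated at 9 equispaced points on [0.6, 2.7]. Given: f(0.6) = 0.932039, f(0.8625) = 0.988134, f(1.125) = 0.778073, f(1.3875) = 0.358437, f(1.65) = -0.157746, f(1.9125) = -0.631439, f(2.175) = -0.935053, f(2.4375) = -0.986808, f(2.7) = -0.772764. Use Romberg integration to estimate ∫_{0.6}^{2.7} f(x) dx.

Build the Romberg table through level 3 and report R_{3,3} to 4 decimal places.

-0.1362

R_{0,0} (trapezoid, 1 panel, h=2.1000): 0.167239
R_{1,0} (trapezoid, 2 panels, h=1.0500): -0.082014
R_{2,0} (trapezoid, 4 panels, h=0.5250): -0.123421
R_{3,0} (trapezoid, 8 panels, h=0.2625): -0.133026
R_{1,1} = -0.082014 + (-0.082014 − 0.167239)/3 = -0.165098
R_{2,1} = -0.123421 + (-0.123421 − (-0.082014))/3 = -0.137223
R_{3,1} = -0.133026 + (-0.133026 − (-0.123421))/3 = -0.136228
R_{2,2} = -0.137223 + (-0.137223 − (-0.165098))/15 = -0.135365
R_{3,2} = -0.136228 + (-0.136228 − (-0.137223))/15 = -0.136162
R_{3,3} = -0.136162 + (-0.136162 − (-0.135365))/63 = -0.136175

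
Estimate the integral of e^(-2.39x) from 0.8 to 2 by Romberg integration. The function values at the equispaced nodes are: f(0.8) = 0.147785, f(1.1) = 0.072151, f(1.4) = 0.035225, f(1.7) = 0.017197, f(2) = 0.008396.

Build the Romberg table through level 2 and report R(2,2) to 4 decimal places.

0.0583

R(0,0) (trapezoid, 1 panel, h=1.2000): 0.093709
R(1,0) (trapezoid, 2 panels, h=0.6000): 0.067989
R(2,0) (trapezoid, 4 panels, h=0.3000): 0.060799
R(1,1) = 0.067989 + (0.067989 − 0.093709)/3 = 0.059416
R(2,1) = 0.060799 + (0.060799 − 0.067989)/3 = 0.058402
R(2,2) = 0.058402 + (0.058402 − 0.059416)/15 = 0.058334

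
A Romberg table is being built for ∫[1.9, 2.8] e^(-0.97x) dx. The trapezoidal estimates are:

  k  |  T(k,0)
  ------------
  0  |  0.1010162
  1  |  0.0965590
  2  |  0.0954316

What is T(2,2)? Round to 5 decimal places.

0.09505

Richardson extrapolation on the trapezoidal column (denominator 4−1=3):
T(1,1) = (4·0.0965590 − 0.1010162) / 3 = 0.0950733
T(2,1) = (4·0.0954316 − 0.0965590) / 3 = 0.0950558
T(2,2) = (16·0.0950558 − 0.0950733) / 15 = 0.0950546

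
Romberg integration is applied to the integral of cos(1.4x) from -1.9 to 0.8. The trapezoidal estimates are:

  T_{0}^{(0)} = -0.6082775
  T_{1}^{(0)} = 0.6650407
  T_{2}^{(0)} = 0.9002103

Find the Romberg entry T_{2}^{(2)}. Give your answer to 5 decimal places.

0.97121

T_{1}^{(1)} = 0.6650407 + (0.6650407 − (-0.6082775))/3 = 1.0894801
T_{2}^{(1)} = 0.9002103 + (0.9002103 − 0.6650407)/3 = 0.9786002
T_{2}^{(2)} = (16·0.9786002 − 1.0894801) / 15 = 0.9712082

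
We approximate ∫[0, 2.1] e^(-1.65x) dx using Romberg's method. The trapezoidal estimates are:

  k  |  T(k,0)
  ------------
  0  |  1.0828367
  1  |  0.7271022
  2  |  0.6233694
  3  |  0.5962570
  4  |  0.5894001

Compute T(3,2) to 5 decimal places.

Richardson extrapolation on the trapezoidal column (denominator 4−1=3):
T(2,1) = 0.6233694 + (0.6233694 − 0.7271022)/3 = 0.5887918
T(3,1) = 0.5962570 + (0.5962570 − 0.6233694)/3 = 0.5872195
T(3,2) = (16·0.5872195 − 0.5887918) / 15 = 0.5871147
(Column j=1 coincides with Simpson's rule on the same nodes.)

0.58711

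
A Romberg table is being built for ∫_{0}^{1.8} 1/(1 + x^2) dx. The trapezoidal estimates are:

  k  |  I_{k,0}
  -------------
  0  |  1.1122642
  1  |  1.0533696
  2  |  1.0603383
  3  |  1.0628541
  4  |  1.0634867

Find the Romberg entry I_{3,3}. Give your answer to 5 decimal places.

Richardson extrapolation on the trapezoidal column (denominator 4−1=3):
I_{1,1} = 1.0533696 + (1.0533696 − 1.1122642)/3 = 1.0337381
I_{2,1} = 1.0603383 + (1.0603383 − 1.0533696)/3 = 1.0626612
I_{3,1} = (4·1.0628541 − 1.0603383) / 3 = 1.0636927
I_{2,2} = 1.0626612 + (1.0626612 − 1.0337381)/15 = 1.0645894
I_{3,2} = 1.0636927 + (1.0636927 − 1.0626612)/15 = 1.0637615
I_{3,3} = 1.0637615 + (1.0637615 − 1.0645894)/63 = 1.0637484

1.06375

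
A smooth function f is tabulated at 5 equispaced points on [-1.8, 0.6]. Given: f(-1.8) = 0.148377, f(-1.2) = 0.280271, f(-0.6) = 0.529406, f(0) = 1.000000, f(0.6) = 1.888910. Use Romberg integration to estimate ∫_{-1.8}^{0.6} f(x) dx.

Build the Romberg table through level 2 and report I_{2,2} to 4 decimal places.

1.6422

I_{0,0} (trapezoid, 1 panel, h=2.4000): 2.444744
I_{1,0} (trapezoid, 2 panels, h=1.2000): 1.857659
I_{2,0} (trapezoid, 4 panels, h=0.6000): 1.696992
I_{1,1} = 1.857659 + (1.857659 − 2.444744)/3 = 1.661964
I_{2,1} = 1.696992 + (1.696992 − 1.857659)/3 = 1.643436
I_{2,2} = 1.643436 + (1.643436 − 1.661964)/15 = 1.642201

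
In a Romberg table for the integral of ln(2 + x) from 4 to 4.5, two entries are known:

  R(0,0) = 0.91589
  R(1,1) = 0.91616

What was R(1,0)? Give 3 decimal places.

From R(1,1) = (4·R(1,0) − R(0,0))/3, solve for R(1,0):
4·R(1,0) = 3·0.91616 + 0.91589 = 3.66437
R(1,0) = 0.91609

0.916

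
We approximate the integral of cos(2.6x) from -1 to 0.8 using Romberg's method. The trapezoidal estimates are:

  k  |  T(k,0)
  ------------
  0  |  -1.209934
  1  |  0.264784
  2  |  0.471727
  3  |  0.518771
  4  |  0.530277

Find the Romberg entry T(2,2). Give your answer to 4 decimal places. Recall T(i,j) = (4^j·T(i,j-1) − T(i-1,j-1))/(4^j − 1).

0.5263

Richardson extrapolation on the trapezoidal column (denominator 4−1=3):
T(1,1) = 0.264784 + (0.264784 − (-1.209934))/3 = 0.756357
T(2,1) = 0.471727 + (0.471727 − 0.264784)/3 = 0.540708
T(2,2) = 0.540708 + (0.540708 − 0.756357)/15 = 0.526331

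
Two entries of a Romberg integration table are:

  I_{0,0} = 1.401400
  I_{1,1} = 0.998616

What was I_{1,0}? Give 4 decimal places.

1.0993

From I_{1,1} = (4·I_{1,0} − I_{0,0})/3, solve for I_{1,0}:
4·I_{1,0} = 3·0.998616 + 1.401400 = 4.397248
I_{1,0} = 1.099312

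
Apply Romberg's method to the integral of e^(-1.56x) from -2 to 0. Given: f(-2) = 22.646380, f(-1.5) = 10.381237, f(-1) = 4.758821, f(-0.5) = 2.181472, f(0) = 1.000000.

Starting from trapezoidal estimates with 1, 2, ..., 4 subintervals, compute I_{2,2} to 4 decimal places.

13.8808

I_{0,0} (trapezoid, 1 panel, h=2.0000): 23.646380
I_{1,0} (trapezoid, 2 panels, h=1.0000): 16.582011
I_{2,0} (trapezoid, 4 panels, h=0.5000): 14.572360
I_{1,1} = 16.582011 + (16.582011 − 23.646380)/3 = 14.227221
I_{2,1} = 14.572360 + (14.572360 − 16.582011)/3 = 13.902476
I_{2,2} = 13.902476 + (13.902476 − 14.227221)/15 = 13.880826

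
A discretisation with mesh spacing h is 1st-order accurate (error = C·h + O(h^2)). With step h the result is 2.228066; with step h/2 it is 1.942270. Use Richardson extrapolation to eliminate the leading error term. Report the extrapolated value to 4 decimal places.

1.6565

The leading error scales as h; refining by a factor of 2 reduces it by 2^1 = 2.
Extrapolated value = (2·A(h/2) − A(h)) / (2 − 1)
= (2·1.942270 − 2.228066) / 1
= 1.656474 / 1 = 1.656474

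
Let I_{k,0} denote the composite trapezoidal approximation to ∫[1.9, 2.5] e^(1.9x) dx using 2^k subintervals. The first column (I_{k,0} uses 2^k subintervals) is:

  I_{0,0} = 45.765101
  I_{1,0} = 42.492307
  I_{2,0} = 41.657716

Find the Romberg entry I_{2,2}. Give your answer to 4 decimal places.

41.3781

Richardson extrapolation on the trapezoidal column (denominator 4−1=3):
I_{1,1} = (4·42.492307 − 45.765101) / 3 = 41.401376
I_{2,1} = (4·41.657716 − 42.492307) / 3 = 41.379519
I_{2,2} = (16·41.379519 − 41.401376) / 15 = 41.378062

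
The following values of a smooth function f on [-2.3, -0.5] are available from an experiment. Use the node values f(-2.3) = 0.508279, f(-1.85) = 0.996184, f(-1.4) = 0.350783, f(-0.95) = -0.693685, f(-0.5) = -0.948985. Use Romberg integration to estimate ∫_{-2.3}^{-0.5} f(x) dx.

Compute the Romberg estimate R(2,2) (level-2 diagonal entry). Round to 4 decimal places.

0.2161

R(0,0) (trapezoid, 1 panel, h=1.8000): -0.396635
R(1,0) (trapezoid, 2 panels, h=0.9000): 0.117387
R(2,0) (trapezoid, 4 panels, h=0.4500): 0.194818
R(1,1) = 0.117387 + (0.117387 − (-0.396635))/3 = 0.288728
R(2,1) = 0.194818 + (0.194818 − 0.117387)/3 = 0.220628
R(2,2) = 0.220628 + (0.220628 − 0.288728)/15 = 0.216088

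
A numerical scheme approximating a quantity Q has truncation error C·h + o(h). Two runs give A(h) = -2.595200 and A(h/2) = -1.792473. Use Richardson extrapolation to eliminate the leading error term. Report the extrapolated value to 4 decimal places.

-0.9897

The leading error scales as h; refining by a factor of 2 reduces it by 2^1 = 2.
Extrapolated value = (2·A(h/2) − A(h)) / (2 − 1)
= (2·(-1.792473) − (-2.595200)) / 1
= -0.989746 / 1 = -0.989746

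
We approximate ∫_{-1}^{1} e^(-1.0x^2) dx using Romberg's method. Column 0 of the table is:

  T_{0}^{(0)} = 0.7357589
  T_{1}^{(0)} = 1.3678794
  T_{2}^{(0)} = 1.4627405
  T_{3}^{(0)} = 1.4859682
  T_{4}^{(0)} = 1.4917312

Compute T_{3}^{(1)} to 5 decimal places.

T_{3}^{(1)} = 1.4859682 + (1.4859682 − 1.4627405)/3 = 1.4937108
(Column j=1 coincides with Simpson's rule on the same nodes.)

1.49371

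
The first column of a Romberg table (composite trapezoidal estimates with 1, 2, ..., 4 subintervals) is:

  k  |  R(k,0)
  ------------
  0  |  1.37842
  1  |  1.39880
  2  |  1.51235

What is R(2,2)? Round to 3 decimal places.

Richardson extrapolation on the trapezoidal column (denominator 4−1=3):
R(1,1) = (4·1.39880 − 1.37842) / 3 = 1.40559
R(2,1) = 1.51235 + (1.51235 − 1.39880)/3 = 1.55020
R(2,2) = 1.55020 + (1.55020 − 1.40559)/15 = 1.55984

1.560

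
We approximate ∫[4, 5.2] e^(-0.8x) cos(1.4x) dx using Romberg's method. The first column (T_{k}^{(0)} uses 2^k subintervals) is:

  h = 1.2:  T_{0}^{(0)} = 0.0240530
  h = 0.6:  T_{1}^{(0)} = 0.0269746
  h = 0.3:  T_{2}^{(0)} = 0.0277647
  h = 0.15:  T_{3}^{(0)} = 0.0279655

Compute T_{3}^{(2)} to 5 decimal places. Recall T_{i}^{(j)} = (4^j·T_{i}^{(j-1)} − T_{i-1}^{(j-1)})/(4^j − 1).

T_{2}^{(1)} = 0.0277647 + (0.0277647 − 0.0269746)/3 = 0.0280281
T_{3}^{(1)} = (4·0.0279655 − 0.0277647) / 3 = 0.0280324
T_{3}^{(2)} = 0.0280324 + (0.0280324 − 0.0280281)/15 = 0.0280327
(Column j=1 coincides with Simpson's rule on the same nodes.)

0.02803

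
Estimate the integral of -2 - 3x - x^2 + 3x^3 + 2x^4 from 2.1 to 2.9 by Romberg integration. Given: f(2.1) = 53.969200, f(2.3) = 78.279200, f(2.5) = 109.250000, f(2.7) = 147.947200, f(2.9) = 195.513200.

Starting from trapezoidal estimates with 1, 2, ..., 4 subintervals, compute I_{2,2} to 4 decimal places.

I_{0,0} (trapezoid, 1 panel, h=0.8000): 99.792960
I_{1,0} (trapezoid, 2 panels, h=0.4000): 93.596480
I_{2,0} (trapezoid, 4 panels, h=0.2000): 92.043520
I_{1,1} = 93.596480 + (93.596480 − 99.792960)/3 = 91.530987
I_{2,1} = 92.043520 + (92.043520 − 93.596480)/3 = 91.525867
I_{2,2} = 91.525867 + (91.525867 − 91.530987)/15 = 91.525526

91.5255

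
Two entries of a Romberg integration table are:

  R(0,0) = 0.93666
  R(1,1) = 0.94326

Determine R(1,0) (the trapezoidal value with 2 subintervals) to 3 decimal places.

0.942

From R(1,1) = (4·R(1,0) − R(0,0))/3, solve for R(1,0):
4·R(1,0) = 3·0.94326 + 0.93666 = 3.76644
R(1,0) = 0.94161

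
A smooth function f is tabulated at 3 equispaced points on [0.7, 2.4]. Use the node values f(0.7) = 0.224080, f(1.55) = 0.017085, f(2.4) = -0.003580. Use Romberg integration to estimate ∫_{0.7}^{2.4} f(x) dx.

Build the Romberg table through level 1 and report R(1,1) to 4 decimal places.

R(0,0) (trapezoid, 1 panel, h=1.7000): 0.187425
R(1,0) (trapezoid, 2 panels, h=0.8500): 0.108235
R(1,1) = 0.108235 + (0.108235 − 0.187425)/3 = 0.081838

0.0818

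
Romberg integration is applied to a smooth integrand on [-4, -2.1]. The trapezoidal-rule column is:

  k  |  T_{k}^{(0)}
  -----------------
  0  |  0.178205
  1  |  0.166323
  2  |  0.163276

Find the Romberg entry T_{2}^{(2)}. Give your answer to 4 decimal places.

0.1623

T_{1}^{(1)} = 0.166323 + (0.166323 − 0.178205)/3 = 0.162362
T_{2}^{(1)} = 0.163276 + (0.163276 − 0.166323)/3 = 0.162260
T_{2}^{(2)} = 0.162260 + (0.162260 − 0.162362)/15 = 0.162253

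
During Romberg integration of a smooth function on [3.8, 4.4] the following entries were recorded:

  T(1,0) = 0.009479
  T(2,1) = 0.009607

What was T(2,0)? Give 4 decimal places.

0.0096

From T(2,1) = (4·T(2,0) − T(1,0))/3, solve for T(2,0):
4·T(2,0) = 3·0.009607 + 0.009479 = 0.038300
T(2,0) = 0.009575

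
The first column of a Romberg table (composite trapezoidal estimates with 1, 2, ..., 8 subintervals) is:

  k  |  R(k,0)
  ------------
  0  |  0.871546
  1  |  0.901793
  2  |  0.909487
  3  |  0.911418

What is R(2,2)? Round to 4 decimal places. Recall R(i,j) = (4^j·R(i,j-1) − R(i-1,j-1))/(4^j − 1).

Richardson extrapolation on the trapezoidal column (denominator 4−1=3):
R(1,1) = (4·0.901793 − 0.871546) / 3 = 0.911875
R(2,1) = (4·0.909487 − 0.901793) / 3 = 0.912052
R(2,2) = (16·0.912052 − 0.911875) / 15 = 0.912064

0.9121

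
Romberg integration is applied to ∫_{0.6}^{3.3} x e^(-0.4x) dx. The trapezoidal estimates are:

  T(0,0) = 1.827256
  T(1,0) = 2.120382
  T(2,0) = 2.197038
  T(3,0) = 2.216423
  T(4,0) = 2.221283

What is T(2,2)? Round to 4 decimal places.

Richardson extrapolation on the trapezoidal column (denominator 4−1=3):
T(1,1) = 2.120382 + (2.120382 − 1.827256)/3 = 2.218091
T(2,1) = 2.197038 + (2.197038 − 2.120382)/3 = 2.222590
T(2,2) = (16·2.222590 − 2.218091) / 15 = 2.222890

2.2229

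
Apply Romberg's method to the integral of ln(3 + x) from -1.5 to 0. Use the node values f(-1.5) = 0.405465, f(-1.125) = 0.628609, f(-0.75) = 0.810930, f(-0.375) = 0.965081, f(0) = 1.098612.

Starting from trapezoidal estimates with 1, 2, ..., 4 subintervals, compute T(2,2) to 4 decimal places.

T(0,0) (trapezoid, 1 panel, h=1.5000): 1.128058
T(1,0) (trapezoid, 2 panels, h=0.7500): 1.172226
T(2,0) (trapezoid, 4 panels, h=0.3750): 1.183747
T(1,1) = 1.172226 + (1.172226 − 1.128058)/3 = 1.186949
T(2,1) = 1.183747 + (1.183747 − 1.172226)/3 = 1.187587
T(2,2) = 1.187587 + (1.187587 − 1.186949)/15 = 1.187630

1.1876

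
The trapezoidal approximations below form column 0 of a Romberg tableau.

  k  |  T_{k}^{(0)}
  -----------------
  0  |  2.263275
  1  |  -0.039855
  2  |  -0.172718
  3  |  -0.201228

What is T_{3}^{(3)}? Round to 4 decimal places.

-0.2108

Richardson extrapolation on the trapezoidal column (denominator 4−1=3):
T_{1}^{(1)} = (4·(-0.039855) − 2.263275) / 3 = -0.807565
T_{2}^{(1)} = (4·(-0.172718) − (-0.039855)) / 3 = -0.217006
T_{3}^{(1)} = (4·(-0.201228) − (-0.172718)) / 3 = -0.210731
T_{2}^{(2)} = -0.217006 + (-0.217006 − (-0.807565))/15 = -0.177635
T_{3}^{(2)} = (16·(-0.210731) − (-0.217006)) / 15 = -0.210313
T_{3}^{(3)} = -0.210313 + (-0.210313 − (-0.177635))/63 = -0.210832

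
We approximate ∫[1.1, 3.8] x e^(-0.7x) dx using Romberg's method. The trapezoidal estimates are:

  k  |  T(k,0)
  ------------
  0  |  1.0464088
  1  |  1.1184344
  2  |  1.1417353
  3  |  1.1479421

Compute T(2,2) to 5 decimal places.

1.14997

Richardson extrapolation on the trapezoidal column (denominator 4−1=3):
T(1,1) = (4·1.1184344 − 1.0464088) / 3 = 1.1424429
T(2,1) = 1.1417353 + (1.1417353 − 1.1184344)/3 = 1.1495023
T(2,2) = 1.1495023 + (1.1495023 − 1.1424429)/15 = 1.1499729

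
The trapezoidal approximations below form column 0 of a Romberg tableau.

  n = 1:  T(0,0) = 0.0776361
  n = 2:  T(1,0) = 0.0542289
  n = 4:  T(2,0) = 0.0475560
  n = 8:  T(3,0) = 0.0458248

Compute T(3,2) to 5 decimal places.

T(2,1) = 0.0475560 + (0.0475560 − 0.0542289)/3 = 0.0453317
T(3,1) = (4·0.0458248 − 0.0475560) / 3 = 0.0452477
T(3,2) = 0.0452477 + (0.0452477 − 0.0453317)/15 = 0.0452421
(Column j=1 coincides with Simpson's rule on the same nodes.)

0.04524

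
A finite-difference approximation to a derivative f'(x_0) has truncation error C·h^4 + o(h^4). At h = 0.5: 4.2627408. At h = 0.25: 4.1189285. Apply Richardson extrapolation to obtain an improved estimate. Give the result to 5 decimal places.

4.10934

The leading error scales as h^4; refining by a factor of 2 reduces it by 2^4 = 16.
Extrapolated value = (16·A(h/2) − A(h)) / (16 − 1)
= (16·4.1189285 − 4.2627408) / 15
= 61.6401152 / 15 = 4.1093410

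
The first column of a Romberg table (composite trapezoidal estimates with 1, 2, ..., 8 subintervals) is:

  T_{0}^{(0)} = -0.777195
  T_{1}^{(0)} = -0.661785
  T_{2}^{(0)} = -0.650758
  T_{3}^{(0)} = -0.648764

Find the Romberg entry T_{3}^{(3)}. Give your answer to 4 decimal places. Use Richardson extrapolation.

-0.6482

T_{1}^{(1)} = (4·(-0.661785) − (-0.777195)) / 3 = -0.623315
T_{2}^{(1)} = -0.650758 + (-0.650758 − (-0.661785))/3 = -0.647082
T_{3}^{(1)} = (4·(-0.648764) − (-0.650758)) / 3 = -0.648099
T_{2}^{(2)} = -0.647082 + (-0.647082 − (-0.623315))/15 = -0.648666
T_{3}^{(2)} = (16·(-0.648099) − (-0.647082)) / 15 = -0.648167
T_{3}^{(3)} = -0.648167 + (-0.648167 − (-0.648666))/63 = -0.648159
(Column j=1 coincides with Simpson's rule on the same nodes.)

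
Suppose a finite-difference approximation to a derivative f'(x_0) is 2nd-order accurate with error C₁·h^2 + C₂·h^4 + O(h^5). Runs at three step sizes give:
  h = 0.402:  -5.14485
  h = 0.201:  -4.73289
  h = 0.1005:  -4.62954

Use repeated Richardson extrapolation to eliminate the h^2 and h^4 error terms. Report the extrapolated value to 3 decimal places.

-4.595

First eliminate the h^2 term (factor 2^2 = 4):
  B₁ = (4·(-4.73289) − (-5.14485))/3 = -4.59557
  B₂ = (4·(-4.62954) − (-4.73289))/3 = -4.59509
Then eliminate the h^4 term (factor 2^4 = 16):
  (16·(-4.59509) − (-4.59557))/15 = -4.59506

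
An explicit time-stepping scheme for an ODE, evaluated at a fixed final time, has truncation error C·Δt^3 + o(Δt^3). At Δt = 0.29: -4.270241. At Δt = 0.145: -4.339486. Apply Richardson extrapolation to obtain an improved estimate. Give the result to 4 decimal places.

-4.3494

Extrapolated value = (8·A(Δt/2) − A(Δt)) / (8 − 1)
= (8·(-4.339486) − (-4.270241)) / 7
= -30.445647 / 7 = -4.349378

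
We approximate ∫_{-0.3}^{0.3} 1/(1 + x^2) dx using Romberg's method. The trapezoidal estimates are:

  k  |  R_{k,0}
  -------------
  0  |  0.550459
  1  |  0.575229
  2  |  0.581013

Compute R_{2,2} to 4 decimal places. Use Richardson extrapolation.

0.5829

Richardson extrapolation on the trapezoidal column (denominator 4−1=3):
R_{1,1} = 0.575229 + (0.575229 − 0.550459)/3 = 0.583486
R_{2,1} = (4·0.581013 − 0.575229) / 3 = 0.582941
R_{2,2} = 0.582941 + (0.582941 − 0.583486)/15 = 0.582905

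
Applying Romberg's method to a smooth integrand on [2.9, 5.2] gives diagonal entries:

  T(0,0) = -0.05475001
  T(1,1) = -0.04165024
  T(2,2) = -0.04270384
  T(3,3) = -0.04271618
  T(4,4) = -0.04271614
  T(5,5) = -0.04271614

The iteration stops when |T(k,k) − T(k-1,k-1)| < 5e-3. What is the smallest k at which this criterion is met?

|T(1,1) − T(0,0)| = 0.01309977 ≥ 5e-3
|T(2,2) − T(1,1)| = 0.00105360 < 5e-3

k = 2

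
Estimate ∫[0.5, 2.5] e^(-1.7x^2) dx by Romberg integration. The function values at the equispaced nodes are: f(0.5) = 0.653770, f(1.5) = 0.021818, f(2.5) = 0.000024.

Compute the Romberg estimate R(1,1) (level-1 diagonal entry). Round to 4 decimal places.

0.2470

R(0,0) (trapezoid, 1 panel, h=2.0000): 0.653794
R(1,0) (trapezoid, 2 panels, h=1.0000): 0.348715
R(1,1) = 0.348715 + (0.348715 − 0.653794)/3 = 0.247022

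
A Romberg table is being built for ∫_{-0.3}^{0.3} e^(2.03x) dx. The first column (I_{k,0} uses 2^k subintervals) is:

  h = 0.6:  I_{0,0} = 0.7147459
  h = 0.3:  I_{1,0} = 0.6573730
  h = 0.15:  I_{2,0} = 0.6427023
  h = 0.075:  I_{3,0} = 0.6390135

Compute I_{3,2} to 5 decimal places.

0.63778

Richardson extrapolation on the trapezoidal column (denominator 4−1=3):
I_{2,1} = 0.6427023 + (0.6427023 − 0.6573730)/3 = 0.6378121
I_{3,1} = (4·0.6390135 − 0.6427023) / 3 = 0.6377839
I_{3,2} = 0.6377839 + (0.6377839 − 0.6378121)/15 = 0.6377820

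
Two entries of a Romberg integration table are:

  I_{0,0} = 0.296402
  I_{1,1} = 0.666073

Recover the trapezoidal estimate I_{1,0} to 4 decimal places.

From I_{1,1} = (4·I_{1,0} − I_{0,0})/3, solve for I_{1,0}:
4·I_{1,0} = 3·0.666073 + 0.296402 = 2.294621
I_{1,0} = 0.573655

0.5737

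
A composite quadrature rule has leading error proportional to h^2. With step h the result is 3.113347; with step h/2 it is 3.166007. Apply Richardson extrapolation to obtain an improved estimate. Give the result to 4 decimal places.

3.1836

The leading error scales as h^2; refining by a factor of 2 reduces it by 2^2 = 4.
Extrapolated value = (4·A(h/2) − A(h)) / (4 − 1)
= (4·3.166007 − 3.113347) / 3
= 9.550681 / 3 = 3.183560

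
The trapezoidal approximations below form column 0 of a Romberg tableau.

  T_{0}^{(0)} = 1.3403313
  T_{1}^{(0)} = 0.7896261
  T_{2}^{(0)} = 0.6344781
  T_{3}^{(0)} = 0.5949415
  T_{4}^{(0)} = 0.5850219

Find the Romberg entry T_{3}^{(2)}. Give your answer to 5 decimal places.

Richardson extrapolation on the trapezoidal column (denominator 4−1=3):
T_{2}^{(1)} = 0.6344781 + (0.6344781 − 0.7896261)/3 = 0.5827621
T_{3}^{(1)} = (4·0.5949415 − 0.6344781) / 3 = 0.5817626
T_{3}^{(2)} = (16·0.5817626 − 0.5827621) / 15 = 0.5816960

0.58170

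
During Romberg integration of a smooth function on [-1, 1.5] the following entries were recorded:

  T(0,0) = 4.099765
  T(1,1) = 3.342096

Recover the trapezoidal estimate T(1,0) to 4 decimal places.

From T(1,1) = (4·T(1,0) − T(0,0))/3, solve for T(1,0):
4·T(1,0) = 3·3.342096 + 4.099765 = 14.126053
T(1,0) = 3.531513

3.5315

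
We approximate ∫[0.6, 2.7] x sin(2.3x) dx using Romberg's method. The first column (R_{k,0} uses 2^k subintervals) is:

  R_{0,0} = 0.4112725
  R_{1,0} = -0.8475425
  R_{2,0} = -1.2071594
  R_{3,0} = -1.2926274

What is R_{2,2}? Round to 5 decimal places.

-1.33102

Richardson extrapolation on the trapezoidal column (denominator 4−1=3):
R_{1,1} = -0.8475425 + (-0.8475425 − 0.4112725)/3 = -1.2671475
R_{2,1} = -1.2071594 + (-1.2071594 − (-0.8475425))/3 = -1.3270317
R_{2,2} = (16·(-1.3270317) − (-1.2671475)) / 15 = -1.3310240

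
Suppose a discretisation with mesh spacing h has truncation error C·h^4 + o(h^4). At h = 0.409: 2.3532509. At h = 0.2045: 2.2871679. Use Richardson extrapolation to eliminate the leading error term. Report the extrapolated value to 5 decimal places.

2.28276

Extrapolated value = (16·A(h/2) − A(h)) / (16 − 1)
= (16·2.2871679 − 2.3532509) / 15
= 34.2414355 / 15 = 2.2827624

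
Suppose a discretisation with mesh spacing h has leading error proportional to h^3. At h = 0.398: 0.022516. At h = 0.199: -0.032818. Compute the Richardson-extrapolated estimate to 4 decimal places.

-0.0407

Extrapolated value = (8·A(h/2) − A(h)) / (8 − 1)
= (8·(-0.032818) − 0.022516) / 7
= -0.285060 / 7 = -0.040723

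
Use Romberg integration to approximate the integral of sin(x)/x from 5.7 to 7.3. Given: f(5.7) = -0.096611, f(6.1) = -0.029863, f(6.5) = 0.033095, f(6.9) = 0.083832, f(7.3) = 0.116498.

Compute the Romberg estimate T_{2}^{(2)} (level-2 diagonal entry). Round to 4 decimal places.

T_{0}^{(0)} (trapezoid, 1 panel, h=1.6000): 0.015910
T_{1}^{(0)} (trapezoid, 2 panels, h=0.8000): 0.034431
T_{2}^{(0)} (trapezoid, 4 panels, h=0.4000): 0.038803
T_{1}^{(1)} = 0.034431 + (0.034431 − 0.015910)/3 = 0.040605
T_{2}^{(1)} = 0.038803 + (0.038803 − 0.034431)/3 = 0.040260
T_{2}^{(2)} = 0.040260 + (0.040260 − 0.040605)/15 = 0.040237

0.0402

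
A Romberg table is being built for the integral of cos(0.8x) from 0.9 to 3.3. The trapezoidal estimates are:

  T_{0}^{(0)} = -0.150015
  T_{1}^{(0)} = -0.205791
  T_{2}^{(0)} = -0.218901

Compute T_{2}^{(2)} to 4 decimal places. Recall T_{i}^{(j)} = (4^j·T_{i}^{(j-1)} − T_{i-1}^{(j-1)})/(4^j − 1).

-0.2232

Richardson extrapolation on the trapezoidal column (denominator 4−1=3):
T_{1}^{(1)} = -0.205791 + (-0.205791 − (-0.150015))/3 = -0.224383
T_{2}^{(1)} = -0.218901 + (-0.218901 − (-0.205791))/3 = -0.223271
T_{2}^{(2)} = (16·(-0.223271) − (-0.224383)) / 15 = -0.223197
(Column j=1 coincides with Simpson's rule on the same nodes.)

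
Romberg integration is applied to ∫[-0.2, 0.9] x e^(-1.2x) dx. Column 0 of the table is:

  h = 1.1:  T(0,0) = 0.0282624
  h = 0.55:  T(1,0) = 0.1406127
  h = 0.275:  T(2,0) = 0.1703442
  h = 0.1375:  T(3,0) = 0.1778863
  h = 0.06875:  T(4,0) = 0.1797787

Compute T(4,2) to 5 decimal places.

T(3,1) = 0.1778863 + (0.1778863 − 0.1703442)/3 = 0.1804003
T(4,1) = (4·0.1797787 − 0.1778863) / 3 = 0.1804095
T(4,2) = 0.1804095 + (0.1804095 − 0.1804003)/15 = 0.1804101

0.18041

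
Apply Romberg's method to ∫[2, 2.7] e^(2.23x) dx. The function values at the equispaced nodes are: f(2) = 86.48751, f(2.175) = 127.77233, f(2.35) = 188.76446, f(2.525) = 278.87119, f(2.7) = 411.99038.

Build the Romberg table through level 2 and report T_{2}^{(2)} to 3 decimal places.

T_{0}^{(0)} (trapezoid, 1 panel, h=0.7000): 174.46726
T_{1}^{(0)} (trapezoid, 2 panels, h=0.3500): 153.30119
T_{2}^{(0)} (trapezoid, 4 panels, h=0.1750): 147.81321
T_{1}^{(1)} = 153.30119 + (153.30119 − 174.46726)/3 = 146.24583
T_{2}^{(1)} = 147.81321 + (147.81321 − 153.30119)/3 = 145.98388
T_{2}^{(2)} = 145.98388 + (145.98388 − 146.24583)/15 = 145.96642

145.966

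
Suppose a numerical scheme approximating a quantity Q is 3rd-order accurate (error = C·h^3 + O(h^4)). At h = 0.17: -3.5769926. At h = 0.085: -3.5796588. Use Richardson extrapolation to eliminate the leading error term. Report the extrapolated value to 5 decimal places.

The leading error scales as h^3; refining by a factor of 2 reduces it by 2^3 = 8.
Extrapolated value = (8·A(h/2) − A(h)) / (8 − 1)
= (8·(-3.5796588) − (-3.5769926)) / 7
= -25.0602778 / 7 = -3.5800397

-3.58004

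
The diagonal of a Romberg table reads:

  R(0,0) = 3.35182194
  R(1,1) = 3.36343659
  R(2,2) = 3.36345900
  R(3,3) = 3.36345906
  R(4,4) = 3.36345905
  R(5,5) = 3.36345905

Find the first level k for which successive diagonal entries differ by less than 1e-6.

|R(1,1) − R(0,0)| = 0.01161465 ≥ 1e-6
|R(2,2) − R(1,1)| = 0.00002241 ≥ 1e-6
|R(3,3) − R(2,2)| = 0.00000006 < 1e-6

k = 3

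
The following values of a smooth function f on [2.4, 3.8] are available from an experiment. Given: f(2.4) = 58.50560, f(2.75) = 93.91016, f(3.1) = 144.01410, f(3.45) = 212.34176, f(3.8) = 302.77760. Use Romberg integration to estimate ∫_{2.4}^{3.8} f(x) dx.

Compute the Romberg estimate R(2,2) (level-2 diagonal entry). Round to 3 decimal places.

R(0,0) (trapezoid, 1 panel, h=1.4000): 252.89824
R(1,0) (trapezoid, 2 panels, h=0.7000): 227.25899
R(2,0) (trapezoid, 4 panels, h=0.3500): 220.81767
R(1,1) = 227.25899 + (227.25899 − 252.89824)/3 = 218.71257
R(2,1) = 220.81767 + (220.81767 − 227.25899)/3 = 218.67056
R(2,2) = 218.67056 + (218.67056 − 218.71257)/15 = 218.66776

218.668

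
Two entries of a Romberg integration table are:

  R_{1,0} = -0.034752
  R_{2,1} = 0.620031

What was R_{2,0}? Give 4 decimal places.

0.4563

From R_{2,1} = (4·R_{2,0} − R_{1,0})/3, solve for R_{2,0}:
4·R_{2,0} = 3·0.620031 + (-0.034752) = 1.825341
R_{2,0} = 0.456335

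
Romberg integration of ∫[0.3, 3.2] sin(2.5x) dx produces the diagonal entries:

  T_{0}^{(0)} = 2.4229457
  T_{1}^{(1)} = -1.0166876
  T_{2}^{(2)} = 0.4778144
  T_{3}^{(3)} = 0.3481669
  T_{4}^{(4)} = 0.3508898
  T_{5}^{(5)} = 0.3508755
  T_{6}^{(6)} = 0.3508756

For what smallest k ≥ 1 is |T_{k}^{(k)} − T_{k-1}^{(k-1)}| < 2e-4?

|T_{1}^{(1)} − T_{0}^{(0)}| = 3.4396333 ≥ 2e-4
|T_{2}^{(2)} − T_{1}^{(1)}| = 1.4945020 ≥ 2e-4
|T_{3}^{(3)} − T_{2}^{(2)}| = 0.1296475 ≥ 2e-4
|T_{4}^{(4)} − T_{3}^{(3)}| = 0.0027229 ≥ 2e-4
|T_{5}^{(5)} − T_{4}^{(4)}| = 0.0000143 < 2e-4

k = 5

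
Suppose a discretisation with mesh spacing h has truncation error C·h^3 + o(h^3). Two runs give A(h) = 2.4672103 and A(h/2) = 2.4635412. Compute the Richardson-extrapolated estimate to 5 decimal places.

2.46302

Extrapolated value = (8·A(h/2) − A(h)) / (8 − 1)
= (8·2.4635412 − 2.4672103) / 7
= 17.2411193 / 7 = 2.4630170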